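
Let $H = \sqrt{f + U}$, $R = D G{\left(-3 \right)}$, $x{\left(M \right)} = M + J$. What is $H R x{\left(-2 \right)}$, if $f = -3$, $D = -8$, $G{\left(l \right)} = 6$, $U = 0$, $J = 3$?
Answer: $- 48 i \sqrt{3} \approx - 83.138 i$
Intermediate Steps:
$x{\left(M \right)} = 3 + M$ ($x{\left(M \right)} = M + 3 = 3 + M$)
$R = -48$ ($R = \left(-8\right) 6 = -48$)
$H = i \sqrt{3}$ ($H = \sqrt{-3 + 0} = \sqrt{-3} = i \sqrt{3} \approx 1.732 i$)
$H R x{\left(-2 \right)} = i \sqrt{3} \left(-48\right) \left(3 - 2\right) = - 48 i \sqrt{3} \cdot 1 = - 48 i \sqrt{3}$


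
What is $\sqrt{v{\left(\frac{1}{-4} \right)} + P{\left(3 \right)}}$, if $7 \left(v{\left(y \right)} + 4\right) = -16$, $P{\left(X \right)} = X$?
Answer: $\frac{i \sqrt{161}}{7} \approx 1.8127 i$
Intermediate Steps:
$v{\left(y \right)} = - \frac{44}{7}$ ($v{\left(y \right)} = -4 + \frac{1}{7} \left(-16\right) = -4 - \frac{16}{7} = - \frac{44}{7}$)
$\sqrt{v{\left(\frac{1}{-4} \right)} + P{\left(3 \right)}} = \sqrt{- \frac{44}{7} + 3} = \sqrt{- \frac{23}{7}} = \frac{i \sqrt{161}}{7}$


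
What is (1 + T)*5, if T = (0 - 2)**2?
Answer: 25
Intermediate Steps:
T = 4 (T = (-2)**2 = 4)
(1 + T)*5 = (1 + 4)*5 = 5*5 = 25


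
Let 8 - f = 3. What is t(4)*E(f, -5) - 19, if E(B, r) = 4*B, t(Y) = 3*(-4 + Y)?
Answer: -19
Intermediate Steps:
f = 5 (f = 8 - 1*3 = 8 - 3 = 5)
t(Y) = -12 + 3*Y
t(4)*E(f, -5) - 19 = (-12 + 3*4)*(4*5) - 19 = (-12 + 12)*20 - 19 = 0*20 - 19 = 0 - 19 = -19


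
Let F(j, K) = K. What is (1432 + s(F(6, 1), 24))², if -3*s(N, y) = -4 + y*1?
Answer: 18284176/9 ≈ 2.0316e+6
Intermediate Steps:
s(N, y) = 4/3 - y/3 (s(N, y) = -(-4 + y*1)/3 = -(-4 + y)/3 = 4/3 - y/3)
(1432 + s(F(6, 1), 24))² = (1432 + (4/3 - ⅓*24))² = (1432 + (4/3 - 8))² = (1432 - 20/3)² = (4276/3)² = 18284176/9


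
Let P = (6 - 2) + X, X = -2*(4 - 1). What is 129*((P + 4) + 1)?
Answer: 387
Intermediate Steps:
X = -6 (X = -2*3 = -6)
P = -2 (P = (6 - 2) - 6 = 4 - 6 = -2)
129*((P + 4) + 1) = 129*((-2 + 4) + 1) = 129*(2 + 1) = 129*3 = 387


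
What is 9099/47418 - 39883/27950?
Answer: -136404587/110444425 ≈ -1.2351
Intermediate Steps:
9099/47418 - 39883/27950 = 9099*(1/47418) - 39883*1/27950 = 3033/15806 - 39883/27950 = -136404587/110444425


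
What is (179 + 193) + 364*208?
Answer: 76084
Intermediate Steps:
(179 + 193) + 364*208 = 372 + 75712 = 76084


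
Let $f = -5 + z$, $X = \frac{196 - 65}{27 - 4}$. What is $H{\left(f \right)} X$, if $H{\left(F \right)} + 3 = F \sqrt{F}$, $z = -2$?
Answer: $- \frac{393}{23} - \frac{917 i \sqrt{7}}{23} \approx -17.087 - 105.48 i$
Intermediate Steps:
$X = \frac{131}{23} \approx 5.6956$
$f = -7$ ($f = -5 - 2 = -7$)
$H{\left(F \right)} = -3 + F^{\frac{3}{2}}$ ($H{\left(F \right)} = -3 + F \sqrt{F} = -3 + F^{\frac{3}{2}}$)
$H{\left(f \right)} X = \left(-3 + \left(-7\right)^{\frac{3}{2}}\right) \frac{131}{23} = \left(-3 - 7 i \sqrt{7}\right) \frac{131}{23} = - \frac{393}{23} - \frac{917 i \sqrt{7}}{23}$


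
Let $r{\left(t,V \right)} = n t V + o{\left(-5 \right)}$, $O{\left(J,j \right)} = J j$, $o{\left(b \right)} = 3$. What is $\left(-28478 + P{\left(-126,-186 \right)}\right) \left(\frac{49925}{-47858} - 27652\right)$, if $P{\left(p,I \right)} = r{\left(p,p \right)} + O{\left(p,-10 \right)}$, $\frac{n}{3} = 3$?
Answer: $- \frac{153078591754129}{47858} \approx -3.1986 \cdot 10^{9}$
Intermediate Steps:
$n = 9$ ($n = 3 \cdot 3 = 9$)
$r{\left(t,V \right)} = 3 + 9 V t$ ($r{\left(t,V \right)} = 9 t V + 3 = 9 V t + 3 = 3 + 9 V t$)
$P{\left(p,I \right)} = 3 - 10 p + 9 p^{2}$ ($P{\left(p,I \right)} = \left(3 + 9 p p\right) + p \left(-10\right) = \left(3 + 9 p^{2}\right) - 10 p = 3 - 10 p + 9 p^{2}$)
$\left(-28478 + P{\left(-126,-186 \right)}\right) \left(\frac{49925}{-47858} - 27652\right) = \left(-28478 + \left(3 - -1260 + 9 \left(-126\right)^{2}\right)\right) \left(\frac{49925}{-47858} - 27652\right) = \left(-28478 + \left(3 + 1260 + 9 \cdot 15876\right)\right) \left(49925 \left(- \frac{1}{47858}\right) - 27652\right) = \left(-28478 + \left(3 + 1260 + 142884\right)\right) \left(- \frac{49925}{47858} - 27652\right) = \left(-28478 + 144147\right) \left(- \frac{1323419341}{47858}\right) = 115669 \left(- \frac{1323419341}{47858}\right) = - \frac{153078591754129}{47858}$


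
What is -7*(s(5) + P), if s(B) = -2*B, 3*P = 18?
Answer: 28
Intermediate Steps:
P = 6 (P = (1/3)*18 = 6)
-7*(s(5) + P) = -7*(-2*5 + 6) = -7*(-10 + 6) = -7*(-4) = 28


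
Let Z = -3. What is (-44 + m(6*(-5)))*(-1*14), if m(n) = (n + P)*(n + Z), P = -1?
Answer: -13706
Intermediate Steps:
m(n) = (-1 + n)*(-3 + n) (m(n) = (n - 1)*(n - 3) = (-1 + n)*(-3 + n))
(-44 + m(6*(-5)))*(-1*14) = (-44 + (3 + (6*(-5))² - 24*(-5)))*(-1*14) = (-44 + (3 + (-30)² - 4*(-30)))*(-14) = (-44 + (3 + 900 + 120))*(-14) = (-44 + 1023)*(-14) = 979*(-14) = -13706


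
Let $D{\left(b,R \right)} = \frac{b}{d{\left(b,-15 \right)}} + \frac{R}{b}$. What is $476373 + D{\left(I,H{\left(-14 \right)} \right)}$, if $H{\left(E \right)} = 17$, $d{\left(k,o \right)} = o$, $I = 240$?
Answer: $\frac{114325697}{240} \approx 4.7636 \cdot 10^{5}$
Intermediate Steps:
$D{\left(b,R \right)} = - \frac{b}{15} + \frac{R}{b}$ ($D{\left(b,R \right)} = \frac{b}{-15} + \frac{R}{b} = b \left(- \frac{1}{15}\right) + \frac{R}{b} = - \frac{b}{15} + \frac{R}{b}$)
$476373 + D{\left(I,H{\left(-14 \right)} \right)} = 476373 + \left(\left(- \frac{1}{15}\right) 240 + \frac{17}{240}\right) = 476373 + \left(-16 + 17 \cdot \frac{1}{240}\right) = 476373 + \left(-16 + \frac{17}{240}\right) = 476373 - \frac{3823}{240} = \frac{114325697}{240}$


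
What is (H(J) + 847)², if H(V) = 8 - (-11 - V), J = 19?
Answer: 783225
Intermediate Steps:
H(V) = 19 + V (H(V) = 8 + (11 + V) = 19 + V)
(H(J) + 847)² = ((19 + 19) + 847)² = (38 + 847)² = 885² = 783225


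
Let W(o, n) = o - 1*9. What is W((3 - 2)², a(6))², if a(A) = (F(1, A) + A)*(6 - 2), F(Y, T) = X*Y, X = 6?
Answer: 64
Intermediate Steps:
F(Y, T) = 6*Y
a(A) = 24 + 4*A (a(A) = (6*1 + A)*(6 - 2) = (6 + A)*4 = 24 + 4*A)
W(o, n) = -9 + o (W(o, n) = o - 9 = -9 + o)
W((3 - 2)², a(6))² = (-9 + (3 - 2)²)² = (-9 + 1²)² = (-9 + 1)² = (-8)² = 64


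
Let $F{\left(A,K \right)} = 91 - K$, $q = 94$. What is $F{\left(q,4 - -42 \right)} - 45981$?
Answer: $-45936$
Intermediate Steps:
$F{\left(q,4 - -42 \right)} - 45981 = \left(91 - \left(4 - -42\right)\right) - 45981 = \left(91 - \left(4 + 42\right)\right) - 45981 = \left(91 - 46\right) - 45981 = 45 - 45981 = -45936$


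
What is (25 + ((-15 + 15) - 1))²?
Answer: 576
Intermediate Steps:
(25 + ((-15 + 15) - 1))² = (25 + (0 - 1))² = (25 - 1)² = 24² = 576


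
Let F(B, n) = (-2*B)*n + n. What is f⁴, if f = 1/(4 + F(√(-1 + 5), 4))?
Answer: 1/4096 ≈ 0.00024414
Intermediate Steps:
F(B, n) = n - 2*B*n (F(B, n) = -2*B*n + n = n - 2*B*n)
f = -⅛ (f = 1/(4 + 4*(1 - 2*√(-1 + 5))) = 1/(4 + 4*(1 - 2*√4)) = 1/(4 + 4*(1 - 2*2)) = 1/(4 + 4*(1 - 4)) = 1/(4 + 4*(-3)) = 1/(4 - 12) = 1/(-8) = -⅛ ≈ -0.12500)
f⁴ = (-⅛)⁴ = 1/4096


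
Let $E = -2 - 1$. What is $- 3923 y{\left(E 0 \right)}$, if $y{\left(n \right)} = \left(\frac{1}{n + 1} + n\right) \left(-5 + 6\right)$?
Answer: $-3923$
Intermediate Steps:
$E = -3$
$y{\left(n \right)} = n + \frac{1}{1 + n}$ ($y{\left(n \right)} = \left(\frac{1}{1 + n} + n\right) 1 = \left(n + \frac{1}{1 + n}\right) 1 = n + \frac{1}{1 + n}$)
$- 3923 y{\left(E 0 \right)} = - 3923 \frac{1 - 0 + \left(\left(-3\right) 0\right)^{2}}{1 - 0} = - 3923 \frac{1 + 0 + 0^{2}}{1 + 0} = - 3923 \frac{1 + 0 + 0}{1} = - 3923 \cdot 1 \cdot 1 = \left(-3923\right) 1 = -3923$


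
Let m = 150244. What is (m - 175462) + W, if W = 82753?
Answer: 57535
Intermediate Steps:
(m - 175462) + W = (150244 - 175462) + 82753 = -25218 + 82753 = 57535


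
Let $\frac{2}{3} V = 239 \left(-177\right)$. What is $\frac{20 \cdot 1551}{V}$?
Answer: $- \frac{20680}{42303} \approx -0.48885$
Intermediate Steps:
$V = - \frac{126909}{2}$ ($V = \frac{3 \cdot 239 \left(-177\right)}{2} = \frac{3}{2} \left(-42303\right) = - \frac{126909}{2} \approx -63455.0$)
$\frac{20 \cdot 1551}{V} = \frac{20 \cdot 1551}{- \frac{126909}{2}} = 31020 \left(- \frac{2}{126909}\right) = - \frac{20680}{42303}$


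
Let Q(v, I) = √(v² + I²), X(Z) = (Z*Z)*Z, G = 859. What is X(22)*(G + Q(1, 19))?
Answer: 9146632 + 10648*√362 ≈ 9.3492e+6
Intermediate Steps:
X(Z) = Z³ (X(Z) = Z²*Z = Z³)
Q(v, I) = √(I² + v²)
X(22)*(G + Q(1, 19)) = 22³*(859 + √(19² + 1²)) = 10648*(859 + √(361 + 1)) = 10648*(859 + √362) = 9146632 + 10648*√362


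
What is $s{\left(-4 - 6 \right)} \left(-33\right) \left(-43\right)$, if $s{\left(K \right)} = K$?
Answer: $-14190$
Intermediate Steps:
$s{\left(-4 - 6 \right)} \left(-33\right) \left(-43\right) = \left(-4 - 6\right) \left(-33\right) \left(-43\right) = \left(-10\right) \left(-33\right) \left(-43\right) = 330 \left(-43\right) = -14190$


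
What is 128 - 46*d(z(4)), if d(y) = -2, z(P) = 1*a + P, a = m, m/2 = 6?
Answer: 220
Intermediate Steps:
m = 12 (m = 2*6 = 12)
a = 12
z(P) = 12 + P (z(P) = 1*12 + P = 12 + P)
128 - 46*d(z(4)) = 128 - 46*(-2) = 128 + 92 = 220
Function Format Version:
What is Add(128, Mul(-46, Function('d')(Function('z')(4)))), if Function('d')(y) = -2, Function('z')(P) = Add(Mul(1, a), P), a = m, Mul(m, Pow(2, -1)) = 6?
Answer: 220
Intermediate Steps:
m = 12 (m = Mul(2, 6) = 12)
a = 12
Function('z')(P) = Add(12, P) (Function('z')(P) = Add(Mul(1, 12), P) = Add(12, P))
Add(128, Mul(-46, Function('d')(Function('z')(4)))) = Add(128, Mul(-46, -2)) = Add(128, 92) = 220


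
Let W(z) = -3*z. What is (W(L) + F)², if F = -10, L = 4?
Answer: 484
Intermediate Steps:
(W(L) + F)² = (-3*4 - 10)² = (-12 - 10)² = (-22)² = 484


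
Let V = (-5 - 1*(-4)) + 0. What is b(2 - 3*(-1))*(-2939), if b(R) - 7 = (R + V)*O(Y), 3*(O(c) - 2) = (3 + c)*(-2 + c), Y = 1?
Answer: -85231/3 ≈ -28410.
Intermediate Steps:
V = -1 (V = (-5 + 4) + 0 = -1 + 0 = -1)
O(c) = 2 + (-2 + c)*(3 + c)/3 (O(c) = 2 + ((3 + c)*(-2 + c))/3 = 2 + ((-2 + c)*(3 + c))/3 = 2 + (-2 + c)*(3 + c)/3)
b(R) = 19/3 + 2*R/3 (b(R) = 7 + (R - 1)*((⅓)*1*(1 + 1)) = 7 + (-1 + R)*((⅓)*1*2) = 7 + (-1 + R)*(⅔) = 7 + (-⅔ + 2*R/3) = 19/3 + 2*R/3)
b(2 - 3*(-1))*(-2939) = (19/3 + 2*(2 - 3*(-1))/3)*(-2939) = (19/3 + 2*(2 + 3)/3)*(-2939) = (19/3 + (⅔)*5)*(-2939) = (19/3 + 10/3)*(-2939) = (29/3)*(-2939) = -85231/3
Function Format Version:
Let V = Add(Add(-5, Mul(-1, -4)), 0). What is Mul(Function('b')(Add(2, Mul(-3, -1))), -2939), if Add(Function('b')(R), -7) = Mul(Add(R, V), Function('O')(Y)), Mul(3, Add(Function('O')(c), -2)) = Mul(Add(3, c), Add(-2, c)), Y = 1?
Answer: Rational(-85231, 3) ≈ -28410.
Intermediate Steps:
V = -1 (V = Add(Add(-5, 4), 0) = Add(-1, 0) = -1)
Function('O')(c) = Add(2, Mul(Rational(1, 3), Add(-2, c), Add(3, c))) (Function('O')(c) = Add(2, Mul(Rational(1, 3), Mul(Add(3, c), Add(-2, c)))) = Add(2, Mul(Rational(1, 3), Mul(Add(-2, c), Add(3, c)))) = Add(2, Mul(Rational(1, 3), Add(-2, c), Add(3, c))))
Function('b')(R) = Add(Rational(19, 3), Mul(Rational(2, 3), R)) (Function('b')(R) = Add(7, Mul(Add(R, -1), Mul(Rational(1, 3), 1, Add(1, 1)))) = Add(7, Mul(Add(-1, R), Mul(Rational(1, 3), 1, 2))) = Add(7, Mul(Add(-1, R), Rational(2, 3))) = Add(7, Add(Rational(-2, 3), Mul(Rational(2, 3), R))) = Add(Rational(19, 3), Mul(Rational(2, 3), R)))
Mul(Function('b')(Add(2, Mul(-3, -1))), -2939) = Mul(Add(Rational(19, 3), Mul(Rational(2, 3), Add(2, Mul(-3, -1)))), -2939) = Mul(Add(Rational(19, 3), Mul(Rational(2, 3), Add(2, 3))), -2939) = Mul(Add(Rational(19, 3), Mul(Rational(2, 3), 5)), -2939) = Mul(Add(Rational(19, 3), Rational(10, 3)), -2939) = Mul(Rational(29, 3), -2939) = Rational(-85231, 3)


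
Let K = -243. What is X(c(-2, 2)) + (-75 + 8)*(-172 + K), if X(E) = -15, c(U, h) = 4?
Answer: 27790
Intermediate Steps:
X(c(-2, 2)) + (-75 + 8)*(-172 + K) = -15 + (-75 + 8)*(-172 - 243) = -15 - 67*(-415) = -15 + 27805 = 27790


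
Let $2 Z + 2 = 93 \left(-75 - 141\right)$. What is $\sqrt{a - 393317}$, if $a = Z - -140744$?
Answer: $i \sqrt{262618} \approx 512.46 i$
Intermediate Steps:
$Z = -10045$ ($Z = -1 + \frac{93 \left(-75 - 141\right)}{2} = -1 + \frac{93 \left(-216\right)}{2} = -1 + \frac{1}{2} \left(-20088\right) = -1 - 10044 = -10045$)
$a = 130699$ ($a = -10045 - -140744 = -10045 + 140744 = 130699$)
$\sqrt{a - 393317} = \sqrt{130699 - 393317} = \sqrt{-262618} = i \sqrt{262618}$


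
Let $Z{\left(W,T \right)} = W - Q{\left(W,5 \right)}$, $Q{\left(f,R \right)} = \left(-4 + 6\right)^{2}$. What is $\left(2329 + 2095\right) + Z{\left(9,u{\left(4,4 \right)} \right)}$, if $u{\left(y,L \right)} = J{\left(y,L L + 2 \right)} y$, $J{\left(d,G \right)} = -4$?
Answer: $4429$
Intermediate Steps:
$Q{\left(f,R \right)} = 4$ ($Q{\left(f,R \right)} = 2^{2} = 4$)
$u{\left(y,L \right)} = - 4 y$
$Z{\left(W,T \right)} = -4 + W$ ($Z{\left(W,T \right)} = W - 4 = -4 + W$)
$\left(2329 + 2095\right) + Z{\left(9,u{\left(4,4 \right)} \right)} = \left(2329 + 2095\right) + \left(-4 + 9\right) = 4424 + 5 = 4429$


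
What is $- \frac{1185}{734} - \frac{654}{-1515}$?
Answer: $- \frac{438413}{370670} \approx -1.1828$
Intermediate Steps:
$- \frac{1185}{734} - \frac{654}{-1515} = \left(-1185\right) \frac{1}{734} - - \frac{218}{505} = - \frac{1185}{734} + \frac{218}{505} = - \frac{438413}{370670}$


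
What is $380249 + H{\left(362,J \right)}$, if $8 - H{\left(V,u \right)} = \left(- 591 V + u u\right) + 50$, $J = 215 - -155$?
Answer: $457249$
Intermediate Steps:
$J = 370$ ($J = 215 + 155 = 370$)
$H{\left(V,u \right)} = -42 - u^{2} + 591 V$ ($H{\left(V,u \right)} = 8 - \left(\left(- 591 V + u u\right) + 50\right) = 8 - \left(\left(- 591 V + u^{2}\right) + 50\right) = 8 - \left(\left(u^{2} - 591 V\right) + 50\right) = 8 - \left(50 + u^{2} - 591 V\right) = -42 - u^{2} + 591 V$)
$380249 + H{\left(362,J \right)} = 380249 - -77000 = 380249 + 77000 = 457249$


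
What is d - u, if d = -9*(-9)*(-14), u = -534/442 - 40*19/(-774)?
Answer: -96968269/85527 ≈ -1133.8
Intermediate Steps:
u = -19349/85527 (u = -534*1/442 - 760*(-1/774) = -267/221 + 380/387 = -19349/85527 ≈ -0.22623)
d = -1134 (d = 81*(-14) = -1134)
d - u = -1134 - 1*(-19349/85527) = -1134 + 19349/85527 = -96968269/85527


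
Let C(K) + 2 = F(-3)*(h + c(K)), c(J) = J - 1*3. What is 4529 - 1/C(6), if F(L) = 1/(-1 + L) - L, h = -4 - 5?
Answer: 167575/37 ≈ 4529.1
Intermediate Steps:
h = -9
c(J) = -3 + J (c(J) = J - 3 = -3 + J)
C(K) = -35 + 11*K/4 (C(K) = -2 + ((1 - 3 - 1*(-3)**2)/(-1 - 3))*(-9 + (-3 + K)) = -2 + ((1 - 3 - 1*9)/(-4))*(-12 + K) = -2 + (-(1 - 3 - 9)/4)*(-12 + K) = -2 + (-1/4*(-11))*(-12 + K) = -2 + 11*(-12 + K)/4 = -2 + (-33 + 11*K/4) = -35 + 11*K/4)
4529 - 1/C(6) = 4529 - 1/(-35 + (11/4)*6) = 4529 - 1/(-35 + 33/2) = 4529 - 1/(-37/2) = 4529 - 1*(-2/37) = 4529 + 2/37 = 167575/37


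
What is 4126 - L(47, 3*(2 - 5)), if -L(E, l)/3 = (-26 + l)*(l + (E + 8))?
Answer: -704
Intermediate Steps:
L(E, l) = -3*(-26 + l)*(8 + E + l) (L(E, l) = -3*(-26 + l)*(l + (E + 8)) = -3*(-26 + l)*(l + (8 + E)) = -3*(-26 + l)*(8 + E + l))
4126 - L(47, 3*(2 - 5)) = 4126 - (624 - 3*9*(2 - 5)**2 + 54*(3*(2 - 5)) + 78*47 - 3*47*3*(2 - 5)) = 4126 - (624 - 3*(3*(-3))**2 + 54*(3*(-3)) + 3666 - 3*47*3*(-3)) = 4126 - (624 - 3*(-9)**2 + 54*(-9) + 3666 - 3*47*(-9)) = 4126 - (624 - 3*81 - 486 + 3666 + 1269) = 4126 - (624 - 243 - 486 + 3666 + 1269) = 4126 - 1*4830 = 4126 - 4830 = -704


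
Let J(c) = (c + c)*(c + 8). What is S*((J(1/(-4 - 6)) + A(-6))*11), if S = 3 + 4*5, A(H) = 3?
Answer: 17963/50 ≈ 359.26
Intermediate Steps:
J(c) = 2*c*(8 + c) (J(c) = (2*c)*(8 + c) = 2*c*(8 + c))
S = 23 (S = 3 + 20 = 23)
S*((J(1/(-4 - 6)) + A(-6))*11) = 23*((2*(8 + 1/(-4 - 6))/(-4 - 6) + 3)*11) = 23*((2*(8 + 1/(-10))/(-10) + 3)*11) = 23*((2*(-1/10)*(8 - 1/10) + 3)*11) = 23*((2*(-1/10)*(79/10) + 3)*11) = 23*((-79/50 + 3)*11) = 23*((71/50)*11) = 23*(781/50) = 17963/50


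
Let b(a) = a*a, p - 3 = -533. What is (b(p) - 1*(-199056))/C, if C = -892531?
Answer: -479956/892531 ≈ -0.53775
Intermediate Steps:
p = -530 (p = 3 - 533 = -530)
b(a) = a²
(b(p) - 1*(-199056))/C = ((-530)² - 1*(-199056))/(-892531) = (280900 + 199056)*(-1/892531) = 479956*(-1/892531) = -479956/892531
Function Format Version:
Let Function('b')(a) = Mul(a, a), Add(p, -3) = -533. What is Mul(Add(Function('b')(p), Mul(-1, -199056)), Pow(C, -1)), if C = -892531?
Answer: Rational(-479956, 892531) ≈ -0.53775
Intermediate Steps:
p = -530 (p = Add(3, -533) = -530)
Function('b')(a) = Pow(a, 2)
Mul(Add(Function('b')(p), Mul(-1, -199056)), Pow(C, -1)) = Mul(Add(Pow(-530, 2), Mul(-1, -199056)), Pow(-892531, -1)) = Mul(Add(280900, 199056), Rational(-1, 892531)) = Mul(479956, Rational(-1, 892531)) = Rational(-479956, 892531)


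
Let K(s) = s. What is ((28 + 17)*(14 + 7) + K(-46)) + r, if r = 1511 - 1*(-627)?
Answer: 3037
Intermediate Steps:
r = 2138 (r = 1511 + 627 = 2138)
((28 + 17)*(14 + 7) + K(-46)) + r = ((28 + 17)*(14 + 7) - 46) + 2138 = (45*21 - 46) + 2138 = (945 - 46) + 2138 = 899 + 2138 = 3037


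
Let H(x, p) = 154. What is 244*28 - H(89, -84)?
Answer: 6678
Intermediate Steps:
244*28 - H(89, -84) = 244*28 - 1*154 = 6832 - 154 = 6678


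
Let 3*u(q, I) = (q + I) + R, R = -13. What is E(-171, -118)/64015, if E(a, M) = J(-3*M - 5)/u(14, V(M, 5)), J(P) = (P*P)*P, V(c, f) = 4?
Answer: 127525647/320075 ≈ 398.42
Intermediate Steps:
u(q, I) = -13/3 + I/3 + q/3 (u(q, I) = ((q + I) - 13)/3 = ((I + q) - 13)/3 = (-13 + I + q)/3 = -13/3 + I/3 + q/3)
J(P) = P³ (J(P) = P²*P = P³)
E(a, M) = 3*(-5 - 3*M)³/5 (E(a, M) = (-3*M - 5)³/(-13/3 + (⅓)*4 + (⅓)*14) = (-5 - 3*M)³/(-13/3 + 4/3 + 14/3) = (-5 - 3*M)³/(5/3) = (-5 - 3*M)³*(⅗) = 3*(-5 - 3*M)³/5)
E(-171, -118)/64015 = -3*(5 + 3*(-118))³/5/64015 = -3*(5 - 354)³/5*(1/64015) = -⅗*(-349)³*(1/64015) = -⅗*(-42508549)*(1/64015) = (127525647/5)*(1/64015) = 127525647/320075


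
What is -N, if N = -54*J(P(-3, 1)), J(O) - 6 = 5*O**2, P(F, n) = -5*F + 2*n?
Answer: 78354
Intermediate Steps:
J(O) = 6 + 5*O**2
N = -78354 (N = -54*(6 + 5*(-5*(-3) + 2*1)**2) = -54*(6 + 5*(15 + 2)**2) = -54*(6 + 5*17**2) = -54*(6 + 5*289) = -54*(6 + 1445) = -54*1451 = -78354)
-N = -1*(-78354) = 78354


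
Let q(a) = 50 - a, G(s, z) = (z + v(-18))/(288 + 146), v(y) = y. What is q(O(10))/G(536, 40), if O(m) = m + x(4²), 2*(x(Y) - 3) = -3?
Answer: 1519/2 ≈ 759.50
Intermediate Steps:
x(Y) = 3/2 (x(Y) = 3 + (½)*(-3) = 3 - 3/2 = 3/2)
G(s, z) = -9/217 + z/434 (G(s, z) = (z - 18)/(288 + 146) = (-18 + z)/434 = (-18 + z)*(1/434) = -9/217 + z/434)
O(m) = 3/2 + m (O(m) = m + 3/2 = 3/2 + m)
q(O(10))/G(536, 40) = (50 - (3/2 + 10))/(-9/217 + (1/434)*40) = (50 - 1*23/2)/(-9/217 + 20/217) = (50 - 23/2)/(11/217) = (77/2)*(217/11) = 1519/2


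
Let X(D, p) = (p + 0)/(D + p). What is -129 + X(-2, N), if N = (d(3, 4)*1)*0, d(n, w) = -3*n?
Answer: -129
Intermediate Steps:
N = 0 (N = (-3*3*1)*0 = -9*1*0 = -9*0 = 0)
X(D, p) = p/(D + p)
-129 + X(-2, N) = -129 + 0/(-2 + 0) = -129 + 0/(-2) = -129 + 0*(-½) = -129 + 0 = -129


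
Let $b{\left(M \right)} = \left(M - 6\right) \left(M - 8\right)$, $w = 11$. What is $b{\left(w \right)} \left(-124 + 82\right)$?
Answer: $-630$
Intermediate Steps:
$b{\left(M \right)} = \left(-8 + M\right) \left(-6 + M\right)$ ($b{\left(M \right)} = \left(-6 + M\right) \left(-8 + M\right) = \left(-8 + M\right) \left(-6 + M\right)$)
$b{\left(w \right)} \left(-124 + 82\right) = \left(48 + 11^{2} - 154\right) \left(-124 + 82\right) = \left(48 + 121 - 154\right) \left(-42\right) = 15 \left(-42\right) = -630$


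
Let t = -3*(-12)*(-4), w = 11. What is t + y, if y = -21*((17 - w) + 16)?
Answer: -606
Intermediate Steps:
t = -144 (t = 36*(-4) = -144)
y = -462 (y = -21*((17 - 1*11) + 16) = -21*((17 - 11) + 16) = -21*(6 + 16) = -21*22 = -462)
t + y = -144 - 462 = -606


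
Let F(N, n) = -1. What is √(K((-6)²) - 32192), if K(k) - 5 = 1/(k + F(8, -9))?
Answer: 4*I*√2464315/35 ≈ 179.41*I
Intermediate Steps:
K(k) = 5 + 1/(-1 + k) (K(k) = 5 + 1/(k - 1) = 5 + 1/(-1 + k))
√(K((-6)²) - 32192) = √((-4 + 5*(-6)²)/(-1 + (-6)²) - 32192) = √((-4 + 5*36)/(-1 + 36) - 32192) = √((-4 + 180)/35 - 32192) = √((1/35)*176 - 32192) = √(176/35 - 32192) = √(-1126544/35) = 4*I*√2464315/35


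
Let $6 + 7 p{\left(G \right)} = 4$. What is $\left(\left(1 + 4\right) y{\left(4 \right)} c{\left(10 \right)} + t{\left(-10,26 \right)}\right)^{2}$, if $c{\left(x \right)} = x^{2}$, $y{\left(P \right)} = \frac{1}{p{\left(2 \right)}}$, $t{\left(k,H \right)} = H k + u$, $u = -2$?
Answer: $4048144$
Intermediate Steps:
$t{\left(k,H \right)} = -2 + H k$ ($t{\left(k,H \right)} = H k - 2 = -2 + H k$)
$p{\left(G \right)} = - \frac{2}{7}$ ($p{\left(G \right)} = - \frac{6}{7} + \frac{1}{7} \cdot 4 = - \frac{6}{7} + \frac{4}{7} = - \frac{2}{7}$)
$y{\left(P \right)} = - \frac{7}{2}$ ($y{\left(P \right)} = \frac{1}{- \frac{2}{7}} = - \frac{7}{2}$)
$\left(\left(1 + 4\right) y{\left(4 \right)} c{\left(10 \right)} + t{\left(-10,26 \right)}\right)^{2} = \left(\left(1 + 4\right) \left(- \frac{7}{2}\right) 10^{2} + \left(-2 + 26 \left(-10\right)\right)\right)^{2} = \left(5 \left(- \frac{7}{2}\right) 100 - 262\right)^{2} = \left(\left(- \frac{35}{2}\right) 100 - 262\right)^{2} = \left(-1750 - 262\right)^{2} = \left(-2012\right)^{2} = 4048144$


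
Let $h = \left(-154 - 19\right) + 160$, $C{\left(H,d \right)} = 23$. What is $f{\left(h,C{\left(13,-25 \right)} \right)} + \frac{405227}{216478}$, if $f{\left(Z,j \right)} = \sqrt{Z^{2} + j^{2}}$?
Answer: $\frac{405227}{216478} + \sqrt{698} \approx 28.292$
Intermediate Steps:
$h = -13$ ($h = -173 + 160 = -13$)
$f{\left(h,C{\left(13,-25 \right)} \right)} + \frac{405227}{216478} = \sqrt{\left(-13\right)^{2} + 23^{2}} + \frac{405227}{216478} = \sqrt{169 + 529} + 405227 \cdot \frac{1}{216478} = \sqrt{698} + \frac{405227}{216478} = \frac{405227}{216478} + \sqrt{698}$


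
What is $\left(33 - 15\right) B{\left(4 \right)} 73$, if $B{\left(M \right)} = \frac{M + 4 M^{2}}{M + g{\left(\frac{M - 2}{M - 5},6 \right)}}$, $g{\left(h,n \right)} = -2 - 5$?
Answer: $-29784$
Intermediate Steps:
$g{\left(h,n \right)} = -7$ ($g{\left(h,n \right)} = -2 - 5 = -7$)
$B{\left(M \right)} = \frac{M + 4 M^{2}}{-7 + M}$ ($B{\left(M \right)} = \frac{M + 4 M^{2}}{M - 7} = \frac{M + 4 M^{2}}{-7 + M}$)
$\left(33 - 15\right) B{\left(4 \right)} 73 = \left(33 - 15\right) \frac{4 \left(1 + 4 \cdot 4\right)}{-7 + 4} \cdot 73 = 18 \frac{4 \left(1 + 16\right)}{-3} \cdot 73 = 18 \cdot 4 \left(- \frac{1}{3}\right) 17 \cdot 73 = 18 \left(- \frac{68}{3}\right) 73 = \left(-408\right) 73 = -29784$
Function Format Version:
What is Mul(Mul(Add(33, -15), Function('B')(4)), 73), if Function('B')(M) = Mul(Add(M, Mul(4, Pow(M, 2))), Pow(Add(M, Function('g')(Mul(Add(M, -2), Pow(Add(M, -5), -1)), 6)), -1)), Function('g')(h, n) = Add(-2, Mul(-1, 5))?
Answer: -29784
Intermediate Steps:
Function('g')(h, n) = -7 (Function('g')(h, n) = Add(-2, -5) = -7)
Function('B')(M) = Mul(Pow(Add(-7, M), -1), Add(M, Mul(4, Pow(M, 2)))) (Function('B')(M) = Mul(Add(M, Mul(4, Pow(M, 2))), Pow(Add(M, -7), -1)) = Mul(Add(M, Mul(4, Pow(M, 2))), Pow(Add(-7, M), -1)) = Mul(Pow(Add(-7, M), -1), Add(M, Mul(4, Pow(M, 2)))))
Mul(Mul(Add(33, -15), Function('B')(4)), 73) = Mul(Mul(Add(33, -15), Mul(4, Pow(Add(-7, 4), -1), Add(1, Mul(4, 4)))), 73) = Mul(Mul(18, Mul(4, Pow(-3, -1), Add(1, 16))), 73) = Mul(Mul(18, Mul(4, Rational(-1, 3), 17)), 73) = Mul(Mul(18, Rational(-68, 3)), 73) = Mul(-408, 73) = -29784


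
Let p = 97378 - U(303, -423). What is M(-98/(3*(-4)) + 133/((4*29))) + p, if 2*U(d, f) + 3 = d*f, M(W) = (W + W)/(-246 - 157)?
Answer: 11322175367/70122 ≈ 1.6146e+5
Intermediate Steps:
M(W) = -2*W/403 (M(W) = (2*W)/(-403) = (2*W)*(-1/403) = -2*W/403)
U(d, f) = -3/2 + d*f/2 (U(d, f) = -3/2 + (d*f)/2 = -3/2 + d*f/2)
p = 161464 (p = 97378 - (-3/2 + (½)*303*(-423)) = 97378 - (-3/2 - 128169/2) = 97378 - 1*(-64086) = 97378 + 64086 = 161464)
M(-98/(3*(-4)) + 133/((4*29))) + p = -2*(-98/(3*(-4)) + 133/((4*29)))/403 + 161464 = -2*(-98/(-12) + 133/116)/403 + 161464 = -2*(-98*(-1/12) + 133*(1/116))/403 + 161464 = -2*(49/6 + 133/116)/403 + 161464 = -2/403*3241/348 + 161464 = -3241/70122 + 161464 = 11322175367/70122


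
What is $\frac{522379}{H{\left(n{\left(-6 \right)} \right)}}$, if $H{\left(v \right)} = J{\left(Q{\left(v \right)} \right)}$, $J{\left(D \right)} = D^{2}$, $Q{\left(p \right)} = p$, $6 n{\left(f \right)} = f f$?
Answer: $\frac{522379}{36} \approx 14511.0$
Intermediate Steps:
$n{\left(f \right)} = \frac{f^{2}}{6}$ ($n{\left(f \right)} = \frac{f f}{6} = \frac{f^{2}}{6}$)
$H{\left(v \right)} = v^{2}$
$\frac{522379}{H{\left(n{\left(-6 \right)} \right)}} = \frac{522379}{\left(\frac{\left(-6\right)^{2}}{6}\right)^{2}} = \frac{522379}{\left(\frac{1}{6} \cdot 36\right)^{2}} = \frac{522379}{6^{2}} = \frac{522379}{36}$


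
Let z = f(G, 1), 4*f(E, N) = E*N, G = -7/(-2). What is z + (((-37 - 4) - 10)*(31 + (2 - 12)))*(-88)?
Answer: 753991/8 ≈ 94249.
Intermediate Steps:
G = 7/2 (G = -7*(-½) = 7/2 ≈ 3.5000)
f(E, N) = E*N/4 (f(E, N) = (E*N)/4 = E*N/4)
z = 7/8 (z = (¼)*(7/2)*1 = 7/8 ≈ 0.87500)
z + (((-37 - 4) - 10)*(31 + (2 - 12)))*(-88) = 7/8 + (((-37 - 4) - 10)*(31 + (2 - 12)))*(-88) = 7/8 + ((-41 - 10)*(31 - 10))*(-88) = 7/8 - 51*21*(-88) = 7/8 - 1071*(-88) = 7/8 + 94248 = 753991/8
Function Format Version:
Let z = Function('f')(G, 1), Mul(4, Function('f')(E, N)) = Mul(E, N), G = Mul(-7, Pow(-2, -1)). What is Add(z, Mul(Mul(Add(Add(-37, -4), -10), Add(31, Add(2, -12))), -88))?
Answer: Rational(753991, 8) ≈ 94249.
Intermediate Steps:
G = Rational(7, 2) (G = Mul(-7, Rational(-1, 2)) = Rational(7, 2) ≈ 3.5000)
Function('f')(E, N) = Mul(Rational(1, 4), E, N) (Function('f')(E, N) = Mul(Rational(1, 4), Mul(E, N)) = Mul(Rational(1, 4), E, N))
z = Rational(7, 8) (z = Mul(Rational(1, 4), Rational(7, 2), 1) = Rational(7, 8) ≈ 0.87500)
Add(z, Mul(Mul(Add(Add(-37, -4), -10), Add(31, Add(2, -12))), -88)) = Add(Rational(7, 8), Mul(Mul(Add(Add(-37, -4), -10), Add(31, Add(2, -12))), -88)) = Add(Rational(7, 8), Mul(Mul(Add(-41, -10), Add(31, -10)), -88)) = Add(Rational(7, 8), Mul(Mul(-51, 21), -88)) = Add(Rational(7, 8), Mul(-1071, -88)) = Add(Rational(7, 8), 94248) = Rational(753991, 8)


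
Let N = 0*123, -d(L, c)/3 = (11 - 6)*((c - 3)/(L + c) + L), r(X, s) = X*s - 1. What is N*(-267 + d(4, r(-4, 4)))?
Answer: 0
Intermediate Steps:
r(X, s) = -1 + X*s
d(L, c) = -15*L - 15*(-3 + c)/(L + c) (d(L, c) = -3*(11 - 6)*((c - 3)/(L + c) + L) = -15*((-3 + c)/(L + c) + L) = -15*(L + (-3 + c)/(L + c)) = -3*(5*L + 5*(-3 + c)/(L + c)) = -15*L - 15*(-3 + c)/(L + c))
N = 0
N*(-267 + d(4, r(-4, 4))) = 0*(-267 + 15*(3 - (-1 - 4*4) - 1*4² - 1*4*(-1 - 4*4))/(4 + (-1 - 4*4))) = 0*(-267 + 15*(3 - (-1 - 16) - 1*16 - 1*4*(-1 - 16))/(4 + (-1 - 16))) = 0*(-267 + 15*(3 - 1*(-17) - 16 - 1*4*(-17))/(4 - 17)) = 0*(-267 + 15*(3 + 17 - 16 + 68)/(-13)) = 0*(-267 + 15*(-1/13)*72) = 0*(-267 - 1080/13) = 0*(-4551/13) = 0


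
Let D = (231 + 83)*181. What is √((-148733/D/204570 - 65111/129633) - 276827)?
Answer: I*√1940866677134217046786929614019665/83732341243530 ≈ 526.14*I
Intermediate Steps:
D = 56834 (D = 314*181 = 56834)
√((-148733/D/204570 - 65111/129633) - 276827) = √((-148733/56834/204570 - 65111/129633) - 276827) = √((-148733*1/56834*(1/204570) - 65111*1/129633) - 276827) = √((-148733/56834*1/204570 - 65111/129633) - 276827) = √((-148733/11626531380 - 65111/129633) - 276827) = √(-252344788462723/502394047461180 - 276827) = √(-139076489321324538583/502394047461180) = I*√1940866677134217046786929614019665/83732341243530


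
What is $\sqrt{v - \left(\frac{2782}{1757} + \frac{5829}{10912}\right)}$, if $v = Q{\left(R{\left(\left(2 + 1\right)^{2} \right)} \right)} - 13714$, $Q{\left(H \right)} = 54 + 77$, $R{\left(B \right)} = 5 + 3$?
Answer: $\frac{i \sqrt{312101356340408866}}{4793096} \approx 116.56 i$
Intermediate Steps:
$R{\left(B \right)} = 8$
$Q{\left(H \right)} = 131$
$v = -13583$ ($v = 131 - 13714 = -13583$)
$\sqrt{v - \left(\frac{2782}{1757} + \frac{5829}{10912}\right)} = \sqrt{-13583 - \left(\frac{2782}{1757} + \frac{5829}{10912}\right)} = \sqrt{-13583 - \frac{40598737}{19172384}} = \sqrt{- \frac{260459090609}{19172384}} = \frac{i \sqrt{312101356340408866}}{4793096}$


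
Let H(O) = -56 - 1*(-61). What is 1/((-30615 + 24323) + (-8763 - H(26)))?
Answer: -1/15060 ≈ -6.6401e-5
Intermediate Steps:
H(O) = 5 (H(O) = -56 + 61 = 5)
1/((-30615 + 24323) + (-8763 - H(26))) = 1/((-30615 + 24323) + (-8763 - 1*5)) = 1/(-6292 + (-8763 - 5)) = 1/(-6292 - 8768) = 1/(-15060) = -1/15060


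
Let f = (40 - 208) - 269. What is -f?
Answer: 437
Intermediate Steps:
f = -437 (f = -168 - 269 = -437)
-f = -1*(-437) = 437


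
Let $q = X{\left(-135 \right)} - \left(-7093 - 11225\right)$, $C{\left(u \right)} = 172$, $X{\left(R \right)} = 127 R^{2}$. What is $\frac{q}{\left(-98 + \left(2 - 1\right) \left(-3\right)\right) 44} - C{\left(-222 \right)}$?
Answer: $- \frac{3097261}{4444} \approx -696.95$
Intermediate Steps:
$q = 2332893$ ($q = 127 \left(-135\right)^{2} - \left(-7093 - 11225\right) = 127 \cdot 18225 - -18318 = 2314575 + 18318 = 2332893$)
$\frac{q}{\left(-98 + \left(2 - 1\right) \left(-3\right)\right) 44} - C{\left(-222 \right)} = \frac{2332893}{\left(-98 + \left(2 - 1\right) \left(-3\right)\right) 44} - 172 = \frac{2332893}{\left(-98 + 1 \left(-3\right)\right) 44} - 172 = \frac{2332893}{\left(-98 - 3\right) 44} - 172 = \frac{2332893}{\left(-101\right) 44} - 172 = \frac{2332893}{-4444} - 172 = 2332893 \left(- \frac{1}{4444}\right) - 172 = - \frac{2332893}{4444} - 172 = - \frac{3097261}{4444}$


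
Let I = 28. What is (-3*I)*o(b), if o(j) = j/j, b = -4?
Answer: -84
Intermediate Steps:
o(j) = 1
(-3*I)*o(b) = -3*28*1 = -84*1 = -84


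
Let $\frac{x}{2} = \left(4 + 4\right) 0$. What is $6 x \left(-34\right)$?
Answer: $0$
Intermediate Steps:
$x = 0$ ($x = 2 \left(4 + 4\right) 0 = 2 \cdot 8 \cdot 0 = 2 \cdot 0 = 0$)
$6 x \left(-34\right) = 6 \cdot 0 \left(-34\right) = 0 \left(-34\right) = 0$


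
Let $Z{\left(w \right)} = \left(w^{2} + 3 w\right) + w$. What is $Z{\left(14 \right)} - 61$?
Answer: $191$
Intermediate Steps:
$Z{\left(w \right)} = w^{2} + 4 w$
$Z{\left(14 \right)} - 61 = 14 \left(4 + 14\right) - 61 = 14 \cdot 18 - 61 = 252 - 61 = 191$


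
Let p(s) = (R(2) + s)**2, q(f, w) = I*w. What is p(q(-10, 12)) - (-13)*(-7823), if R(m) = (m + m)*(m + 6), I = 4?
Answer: -95299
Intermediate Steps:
R(m) = 2*m*(6 + m) (R(m) = (2*m)*(6 + m) = 2*m*(6 + m))
q(f, w) = 4*w
p(s) = (32 + s)**2 (p(s) = (2*2*(6 + 2) + s)**2 = (2*2*8 + s)**2 = (32 + s)**2)
p(q(-10, 12)) - (-13)*(-7823) = (32 + 4*12)**2 - (-13)*(-7823) = (32 + 48)**2 - 1*101699 = 80**2 - 101699 = 6400 - 101699 = -95299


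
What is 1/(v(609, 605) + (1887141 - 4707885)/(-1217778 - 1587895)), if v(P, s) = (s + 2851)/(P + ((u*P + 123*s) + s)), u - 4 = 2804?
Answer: 5010093081773/5046701787432 ≈ 0.99275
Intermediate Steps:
u = 2808 (u = 4 + 2804 = 2808)
v(P, s) = (2851 + s)/(124*s + 2809*P) (v(P, s) = (s + 2851)/(P + ((2808*P + 123*s) + s)) = (2851 + s)/(P + ((123*s + 2808*P) + s)) = (2851 + s)/(P + (124*s + 2808*P)) = (2851 + s)/(124*s + 2809*P))
1/(v(609, 605) + (1887141 - 4707885)/(-1217778 - 1587895)) = 1/((2851 + 605)/(124*605 + 2809*609) + (1887141 - 4707885)/(-1217778 - 1587895)) = 1/(3456/(75020 + 1710681) - 2820744/(-2805673)) = 1/(3456/1785701 - 2820744*(-1/2805673)) = 1/((1/1785701)*3456 + 2820744/2805673) = 1/(3456/1785701 + 2820744/2805673) = 1/(5046701787432/5010093081773) = 5010093081773/5046701787432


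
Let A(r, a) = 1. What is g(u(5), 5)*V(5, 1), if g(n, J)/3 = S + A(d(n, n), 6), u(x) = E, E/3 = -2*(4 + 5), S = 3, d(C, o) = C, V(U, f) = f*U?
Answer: 60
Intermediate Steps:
V(U, f) = U*f
E = -54 (E = 3*(-2*(4 + 5)) = 3*(-2*9) = 3*(-18) = -54)
u(x) = -54
g(n, J) = 12 (g(n, J) = 3*(3 + 1) = 3*4 = 12)
g(u(5), 5)*V(5, 1) = 12*(5*1) = 12*5 = 60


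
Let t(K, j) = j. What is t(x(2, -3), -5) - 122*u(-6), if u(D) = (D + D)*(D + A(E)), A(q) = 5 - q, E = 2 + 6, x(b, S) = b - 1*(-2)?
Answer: -13181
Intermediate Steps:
x(b, S) = 2 + b (x(b, S) = b + 2 = 2 + b)
E = 8
u(D) = 2*D*(-3 + D) (u(D) = (D + D)*(D + (5 - 1*8)) = (2*D)*(D + (5 - 8)) = (2*D)*(D - 3) = (2*D)*(-3 + D) = 2*D*(-3 + D))
t(x(2, -3), -5) - 122*u(-6) = -5 - 244*(-6)*(-3 - 6) = -5 - 244*(-6)*(-9) = -5 - 122*108 = -5 - 13176 = -13181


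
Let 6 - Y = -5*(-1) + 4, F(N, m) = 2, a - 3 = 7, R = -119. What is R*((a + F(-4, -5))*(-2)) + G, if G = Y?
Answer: 2853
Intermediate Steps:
a = 10 (a = 3 + 7 = 10)
Y = -3 (Y = 6 - (-5*(-1) + 4) = 6 - (5 + 4) = 6 - 1*9 = 6 - 9 = -3)
G = -3
R*((a + F(-4, -5))*(-2)) + G = -119*(10 + 2)*(-2) - 3 = -1428*(-2) - 3 = -119*(-24) - 3 = 2856 - 3 = 2853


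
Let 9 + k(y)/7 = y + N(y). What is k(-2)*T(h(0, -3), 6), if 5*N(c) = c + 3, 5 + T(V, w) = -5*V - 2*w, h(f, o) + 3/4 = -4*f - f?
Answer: 10017/10 ≈ 1001.7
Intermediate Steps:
h(f, o) = -¾ - 5*f (h(f, o) = -¾ + (-4*f - f) = -¾ - 5*f)
T(V, w) = -5 - 5*V - 2*w (T(V, w) = -5 + (-5*V - 2*w) = -5 - 5*V - 2*w)
N(c) = ⅗ + c/5 (N(c) = (c + 3)/5 = (3 + c)/5 = ⅗ + c/5)
k(y) = -294/5 + 42*y/5 (k(y) = -63 + 7*(y + (⅗ + y/5)) = -63 + 7*(⅗ + 6*y/5) = -63 + (21/5 + 42*y/5) = -294/5 + 42*y/5)
k(-2)*T(h(0, -3), 6) = (-294/5 + (42/5)*(-2))*(-5 - 5*(-¾ - 5*0) - 2*6) = (-294/5 - 84/5)*(-5 - 5*(-¾ + 0) - 12) = -378*(-5 - 5*(-¾) - 12)/5 = -378*(-5 + 15/4 - 12)/5 = -378/5*(-53/4) = 10017/10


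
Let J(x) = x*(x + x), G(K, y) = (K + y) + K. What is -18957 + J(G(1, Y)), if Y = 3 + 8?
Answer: -18619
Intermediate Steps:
Y = 11
G(K, y) = y + 2*K
J(x) = 2*x**2 (J(x) = x*(2*x) = 2*x**2)
-18957 + J(G(1, Y)) = -18957 + 2*(11 + 2*1)**2 = -18957 + 2*(11 + 2)**2 = -18957 + 2*13**2 = -18957 + 2*169 = -18957 + 338 = -18619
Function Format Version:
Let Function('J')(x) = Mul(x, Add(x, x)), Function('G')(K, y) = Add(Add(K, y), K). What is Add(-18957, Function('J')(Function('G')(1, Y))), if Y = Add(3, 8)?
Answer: -18619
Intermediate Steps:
Y = 11
Function('G')(K, y) = Add(y, Mul(2, K))
Function('J')(x) = Mul(2, Pow(x, 2)) (Function('J')(x) = Mul(x, Mul(2, x)) = Mul(2, Pow(x, 2)))
Add(-18957, Function('J')(Function('G')(1, Y))) = Add(-18957, Mul(2, Pow(Add(11, Mul(2, 1)), 2))) = Add(-18957, Mul(2, Pow(Add(11, 2), 2))) = Add(-18957, Mul(2, Pow(13, 2))) = Add(-18957, Mul(2, 169)) = Add(-18957, 338) = -18619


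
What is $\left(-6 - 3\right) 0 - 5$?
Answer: $-5$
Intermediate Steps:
$\left(-6 - 3\right) 0 - 5 = \left(-9\right) 0 - 5 = 0 - 5 = -5$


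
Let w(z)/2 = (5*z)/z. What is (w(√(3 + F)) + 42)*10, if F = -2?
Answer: 520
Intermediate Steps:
w(z) = 10 (w(z) = 2*((5*z)/z) = 2*5 = 10)
(w(√(3 + F)) + 42)*10 = (10 + 42)*10 = 52*10 = 520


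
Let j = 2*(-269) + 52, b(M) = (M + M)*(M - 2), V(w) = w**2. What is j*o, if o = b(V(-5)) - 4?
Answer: -556956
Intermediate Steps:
b(M) = 2*M*(-2 + M) (b(M) = (2*M)*(-2 + M) = 2*M*(-2 + M))
o = 1146 (o = 2*(-5)**2*(-2 + (-5)**2) - 4 = 2*25*(-2 + 25) - 4 = 2*25*23 - 4 = 1150 - 4 = 1146)
j = -486 (j = -538 + 52 = -486)
j*o = -486*1146 = -556956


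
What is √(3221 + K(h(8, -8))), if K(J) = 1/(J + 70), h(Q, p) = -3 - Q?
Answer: 2*√2803090/59 ≈ 56.754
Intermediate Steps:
K(J) = 1/(70 + J)
√(3221 + K(h(8, -8))) = √(3221 + 1/(70 + (-3 - 1*8))) = √(3221 + 1/(70 + (-3 - 8))) = √(3221 + 1/(70 - 11)) = √(3221 + 1/59) = √(190040/59) = 2*√2803090/59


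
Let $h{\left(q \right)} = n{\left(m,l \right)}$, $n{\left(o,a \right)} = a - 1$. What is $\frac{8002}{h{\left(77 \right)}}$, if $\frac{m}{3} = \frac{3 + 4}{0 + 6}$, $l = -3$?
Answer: $- \frac{4001}{2} \approx -2000.5$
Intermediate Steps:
$m = \frac{7}{2}$ ($m = 3 \frac{3 + 4}{0 + 6} = 3 \cdot \frac{7}{6} = \frac{7}{2} \approx 3.5$)
$n{\left(o,a \right)} = -1 + a$
$h{\left(q \right)} = -4$ ($h{\left(q \right)} = -1 - 3 = -4$)
$\frac{8002}{h{\left(77 \right)}} = \frac{8002}{-4} = 8002 \left(- \frac{1}{4}\right) = - \frac{4001}{2}$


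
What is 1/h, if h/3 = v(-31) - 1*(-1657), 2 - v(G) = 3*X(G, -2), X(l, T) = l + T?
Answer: 1/5274 ≈ 0.00018961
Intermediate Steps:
X(l, T) = T + l
v(G) = 8 - 3*G (v(G) = 2 - 3*(-2 + G) = 2 - (-6 + 3*G) = 2 + (6 - 3*G) = 8 - 3*G)
h = 5274 (h = 3*((8 - 3*(-31)) - 1*(-1657)) = 3*((8 + 93) + 1657) = 3*(101 + 1657) = 3*1758 = 5274)
1/h = 1/5274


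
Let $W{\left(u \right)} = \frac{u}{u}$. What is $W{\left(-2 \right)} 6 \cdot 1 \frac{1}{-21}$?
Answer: $- \frac{2}{7} \approx -0.28571$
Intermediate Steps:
$W{\left(u \right)} = 1$
$W{\left(-2 \right)} 6 \cdot 1 \frac{1}{-21} = 1 \cdot 6 \cdot 1 \frac{1}{-21} = 6 \cdot 1 \left(- \frac{1}{21}\right) = 6 \left(- \frac{1}{21}\right) = - \frac{2}{7}$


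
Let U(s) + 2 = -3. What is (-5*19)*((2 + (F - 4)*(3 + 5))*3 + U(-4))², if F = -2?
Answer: -1942655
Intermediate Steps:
U(s) = -5 (U(s) = -2 - 3 = -5)
(-5*19)*((2 + (F - 4)*(3 + 5))*3 + U(-4))² = (-5*19)*((2 + (-2 - 4)*(3 + 5))*3 - 5)² = -95*((2 - 6*8)*3 - 5)² = -95*((2 - 48)*3 - 5)² = -95*(-46*3 - 5)² = -95*(-138 - 5)² = -95*(-143)² = -95*20449 = -1942655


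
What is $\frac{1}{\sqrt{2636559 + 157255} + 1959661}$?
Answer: $\frac{1959661}{3840268441107} - \frac{\sqrt{2793814}}{3840268441107} \approx 5.0986 \cdot 10^{-7}$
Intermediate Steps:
$\frac{1}{\sqrt{2636559 + 157255} + 1959661} = \frac{1}{\sqrt{2793814} + 1959661} = \frac{1}{1959661 + \sqrt{2793814}}$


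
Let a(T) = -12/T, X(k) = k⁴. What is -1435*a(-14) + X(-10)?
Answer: 8770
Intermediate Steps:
-1435*a(-14) + X(-10) = -(-17220)/(-14) + (-10)⁴ = -(-17220)*(-1)/14 + 10000 = -1435*6/7 + 10000 = -1230 + 10000 = 8770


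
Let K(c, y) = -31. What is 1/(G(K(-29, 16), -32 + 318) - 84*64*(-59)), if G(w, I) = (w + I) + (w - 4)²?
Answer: 1/318664 ≈ 3.1381e-6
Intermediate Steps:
G(w, I) = I + w + (-4 + w)² (G(w, I) = (I + w) + (-4 + w)² = I + w + (-4 + w)²)
1/(G(K(-29, 16), -32 + 318) - 84*64*(-59)) = 1/(((-32 + 318) - 31 + (-4 - 31)²) - 84*64*(-59)) = 1/((286 - 31 + (-35)²) - 5376*(-59)) = 1/((286 - 31 + 1225) + 317184) = 1/(1480 + 317184) = 1/318664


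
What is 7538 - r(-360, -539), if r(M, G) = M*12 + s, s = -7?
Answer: 11865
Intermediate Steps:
r(M, G) = -7 + 12*M (r(M, G) = M*12 - 7 = 12*M - 7 = -7 + 12*M)
7538 - r(-360, -539) = 7538 - (-7 + 12*(-360)) = 7538 - (-7 - 4320) = 7538 - 1*(-4327) = 7538 + 4327 = 11865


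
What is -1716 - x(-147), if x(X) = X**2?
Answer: -23325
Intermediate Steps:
-1716 - x(-147) = -1716 - 1*(-147)**2 = -1716 - 1*21609 = -1716 - 21609 = -23325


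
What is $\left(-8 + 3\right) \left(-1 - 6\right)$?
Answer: $35$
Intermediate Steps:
$\left(-8 + 3\right) \left(-1 - 6\right) = - 5 \left(-1 - 6\right) = \left(-5\right) \left(-7\right) = 35$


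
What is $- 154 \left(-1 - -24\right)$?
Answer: $-3542$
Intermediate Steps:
$- 154 \left(-1 - -24\right) = - 154 \left(-1 + 24\right) = \left(-154\right) 23 = -3542$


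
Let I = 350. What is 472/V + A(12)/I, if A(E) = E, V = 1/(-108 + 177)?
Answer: 5699406/175 ≈ 32568.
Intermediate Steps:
V = 1/69 ≈ 0.014493
472/V + A(12)/I = 472/(1/69) + 12/350 = 472*69 + 12*(1/350) = 32568 + 6/175 = 5699406/175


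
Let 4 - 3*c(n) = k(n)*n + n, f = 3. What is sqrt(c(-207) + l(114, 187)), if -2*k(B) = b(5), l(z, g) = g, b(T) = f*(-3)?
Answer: sqrt(20442)/6 ≈ 23.829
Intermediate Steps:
b(T) = -9 (b(T) = 3*(-3) = -9)
k(B) = 9/2 (k(B) = -1/2*(-9) = 9/2)
c(n) = 4/3 - 11*n/6 (c(n) = 4/3 - (9*n/2 + n)/3 = 4/3 - 11*n/6)
sqrt(c(-207) + l(114, 187)) = sqrt((4/3 - 11/6*(-207)) + 187) = sqrt((4/3 + 759/2) + 187) = sqrt(2285/6 + 187) = sqrt(3407/6) = sqrt(20442)/6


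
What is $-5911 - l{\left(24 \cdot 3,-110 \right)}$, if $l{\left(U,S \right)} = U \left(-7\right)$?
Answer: $-5407$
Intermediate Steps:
$l{\left(U,S \right)} = - 7 U$
$-5911 - l{\left(24 \cdot 3,-110 \right)} = -5911 - - 7 \cdot 24 \cdot 3 = -5911 - \left(-7\right) 72 = -5911 - -504 = -5911 + 504 = -5407$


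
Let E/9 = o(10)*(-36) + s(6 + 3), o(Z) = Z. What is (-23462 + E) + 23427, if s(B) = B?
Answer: -3194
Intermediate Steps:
E = -3159 (E = 9*(10*(-36) + (6 + 3)) = 9*(-360 + 9) = 9*(-351) = -3159)
(-23462 + E) + 23427 = (-23462 - 3159) + 23427 = -26621 + 23427 = -3194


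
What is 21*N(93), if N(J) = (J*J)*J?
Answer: 16891497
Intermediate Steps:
N(J) = J**3 (N(J) = J**2*J = J**3)
21*N(93) = 21*93**3 = 21*804357 = 16891497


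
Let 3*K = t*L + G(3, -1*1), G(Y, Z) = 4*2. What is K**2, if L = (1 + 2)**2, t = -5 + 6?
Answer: 289/9 ≈ 32.111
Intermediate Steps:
t = 1
G(Y, Z) = 8
L = 9 (L = 3**2 = 9)
K = 17/3 (K = (1*9 + 8)/3 = (9 + 8)/3 = (1/3)*17 = 17/3 ≈ 5.6667)
K**2 = (17/3)**2 = 289/9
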